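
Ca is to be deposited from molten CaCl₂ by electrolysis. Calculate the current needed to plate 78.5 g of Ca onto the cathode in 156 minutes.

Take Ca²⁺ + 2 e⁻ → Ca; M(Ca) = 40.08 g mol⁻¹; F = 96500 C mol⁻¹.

40.4 A

n(Ca) = 78.5 / 40.08 = 1.959 mol.
n(e⁻) = 2 × 1.959 = 3.917 mol.
Q = n(e⁻)·F = 3.917 × 96500 = 378000 C.
I = Q/t = 378000 / 9360.0 s = 40.4 A.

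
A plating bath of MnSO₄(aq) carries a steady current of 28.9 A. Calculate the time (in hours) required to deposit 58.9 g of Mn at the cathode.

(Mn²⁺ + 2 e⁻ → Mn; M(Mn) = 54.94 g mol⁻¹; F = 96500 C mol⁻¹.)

1.99 h

n(Mn) = m/M = 58.9 / 54.94 = 1.072 mol.
Each Mn atom requires 2 electrons, so n(e⁻) = 2 × 1.072 = 2.144 mol.
Q = n(e⁻)·F = 2.144 × 96500 = 206900 C.
t = Q/I = 206900 / 28.90 A = 7160 s = 1.99 h.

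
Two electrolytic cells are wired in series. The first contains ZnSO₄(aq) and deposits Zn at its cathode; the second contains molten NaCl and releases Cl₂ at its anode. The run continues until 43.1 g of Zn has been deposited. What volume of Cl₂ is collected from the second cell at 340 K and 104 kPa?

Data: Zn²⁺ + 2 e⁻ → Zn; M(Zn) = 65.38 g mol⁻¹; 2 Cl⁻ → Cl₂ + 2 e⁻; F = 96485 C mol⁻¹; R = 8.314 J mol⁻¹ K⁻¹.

17.9 L

n(Zn) = 43.1 / 65.38 = 0.6592 mol, so n(e⁻) = 2 × 0.6592 = 1.318 mol.
The cells are in series, so the same 1.318 mol of electrons passes through the second cell.
2 Cl⁻ → Cl₂ + 2 e⁻ — 2 mol e⁻ per mol Cl₂, so n(Cl₂) = 1.318/2 = 0.6592 mol.
V = nRT/P = (0.6592 × 8.314 × 340) / (104 × 10³) = 0.0179 m³ = 17.9 L.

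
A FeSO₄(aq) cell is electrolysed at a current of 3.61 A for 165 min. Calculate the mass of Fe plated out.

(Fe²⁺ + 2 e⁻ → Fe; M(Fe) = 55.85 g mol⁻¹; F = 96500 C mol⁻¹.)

10.3 g

Q = I·t = 3.610 A × 9900.0 s = 35740 C.
n(e⁻) = Q/F = 35740 / 96500 = 0.3704 mol.
Fe²⁺ + 2 e⁻ → Fe, so n(Fe) = n(e⁻)/2 = 0.1852 mol.
m = n·M = 0.1852 × 55.85 = 10.3 g.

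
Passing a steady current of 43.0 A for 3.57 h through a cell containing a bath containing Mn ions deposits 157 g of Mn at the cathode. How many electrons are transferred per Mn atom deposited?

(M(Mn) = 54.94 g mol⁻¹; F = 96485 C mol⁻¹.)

Q = I·t = 43.00 A × 12852 s = 552600 C, so n(e⁻) = 552600/96485 = 5.728 mol.
n(Mn) deposited = 157 / 54.94 = 2.858 mol.
Electrons per atom = n(e⁻)/n(Mn) = 5.728 / 2.858 = 2.00 ≈ 2, so the ion is Mn²⁺.

2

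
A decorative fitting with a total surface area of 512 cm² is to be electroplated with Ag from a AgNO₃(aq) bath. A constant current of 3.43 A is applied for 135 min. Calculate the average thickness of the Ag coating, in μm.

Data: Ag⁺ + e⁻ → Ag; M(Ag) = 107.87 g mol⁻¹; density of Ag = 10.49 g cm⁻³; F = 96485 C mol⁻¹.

Q = I·t = 3.430 × 8100.0 = 27780 C; n(e⁻) = 0.2880 mol.
n(Ag) = n(e⁻)/1 = 0.2880 mol, so m = 0.2880 × 107.87 = 31.06 g.
Volume = m/ρ = 31.06 / 10.49 = 2.961 cm³.
Thickness = V/A = 2.961 / 512 = 0.00578 cm = 57.8 μm.

57.8 μm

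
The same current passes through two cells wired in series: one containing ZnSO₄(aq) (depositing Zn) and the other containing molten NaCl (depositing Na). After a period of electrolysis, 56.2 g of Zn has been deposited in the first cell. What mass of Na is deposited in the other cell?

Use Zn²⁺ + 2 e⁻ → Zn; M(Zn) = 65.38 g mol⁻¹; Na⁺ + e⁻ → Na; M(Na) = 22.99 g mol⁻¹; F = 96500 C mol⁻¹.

n(Zn) = 56.2 / 65.38 = 0.8596 mol.
Since Zn²⁺ + 2 e⁻ → Zn, n(e⁻) passed = 2 × 0.8596 = 1.719 mol.
Cells in series carry the same charge, so the same 1.719 mol of electrons passes through cell 2.
Na⁺ + e⁻ → Na, so n(Na) = 1.719 / 1 = 1.719 mol.
m(Na) = 1.719 × 22.99 = 39.5 g.

39.5 g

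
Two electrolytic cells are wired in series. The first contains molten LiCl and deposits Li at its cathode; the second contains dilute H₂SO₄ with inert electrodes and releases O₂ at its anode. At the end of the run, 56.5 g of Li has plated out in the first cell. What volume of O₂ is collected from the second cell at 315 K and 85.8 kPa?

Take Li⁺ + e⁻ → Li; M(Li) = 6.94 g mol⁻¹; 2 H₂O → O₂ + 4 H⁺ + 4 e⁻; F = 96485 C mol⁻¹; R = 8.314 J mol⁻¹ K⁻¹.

62.1 L

n(Li) = 56.5 / 6.94 = 8.141 mol, so n(e⁻) = 1 × 8.141 = 8.141 mol.
The cells are in series, so the same 8.141 mol of electrons passes through the second cell.
2 H₂O → O₂ + 4 H⁺ + 4 e⁻ — 4 mol e⁻ per mol O₂, so n(O₂) = 8.141/4 = 2.035 mol.
V = nRT/P = (2.035 × 8.314 × 315) / (85.8 × 10³) = 0.0621 m³ = 62.1 L.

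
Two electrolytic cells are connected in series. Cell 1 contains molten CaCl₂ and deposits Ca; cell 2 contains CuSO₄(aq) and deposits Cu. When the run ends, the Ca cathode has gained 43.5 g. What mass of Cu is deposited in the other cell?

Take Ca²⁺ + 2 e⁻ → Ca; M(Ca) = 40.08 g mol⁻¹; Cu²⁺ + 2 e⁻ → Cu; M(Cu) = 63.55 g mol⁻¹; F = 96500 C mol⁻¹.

69.0 g

n(Ca) = 43.5 / 40.08 = 1.085 mol.
Since Ca²⁺ + 2 e⁻ → Ca, n(e⁻) passed = 2 × 1.085 = 2.171 mol.
Cells in series carry the same charge, so the same 2.171 mol of electrons passes through cell 2.
Cu²⁺ + 2 e⁻ → Cu, so n(Cu) = 2.171 / 2 = 1.085 mol.
m(Cu) = 1.085 × 63.55 = 69.0 g.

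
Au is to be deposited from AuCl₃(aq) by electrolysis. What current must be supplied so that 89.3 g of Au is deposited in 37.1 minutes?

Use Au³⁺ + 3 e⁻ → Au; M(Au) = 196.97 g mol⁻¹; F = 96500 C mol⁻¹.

n(Au) = 89.3 / 196.97 = 0.4534 mol.
n(e⁻) = 3 × 0.4534 = 1.360 mol.
Q = n(e⁻)·F = 1.360 × 96500 = 131300 C.
I = Q/t = 131300 / 2226.0 s = 59.0 A.

59.0 A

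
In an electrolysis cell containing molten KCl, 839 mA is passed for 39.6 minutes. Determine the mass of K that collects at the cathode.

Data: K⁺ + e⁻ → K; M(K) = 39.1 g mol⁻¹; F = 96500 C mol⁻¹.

0.808 g

Q = I·t = 0.8390 A × 2376.0 s = 1993 C.
n(e⁻) = Q/F = 1993 / 96500 = 0.02066 mol.
K⁺ + e⁻ → K, so n(K) = n(e⁻)/1 = 0.02066 mol.
m = n·M = 0.02066 × 39.1 = 0.808 g.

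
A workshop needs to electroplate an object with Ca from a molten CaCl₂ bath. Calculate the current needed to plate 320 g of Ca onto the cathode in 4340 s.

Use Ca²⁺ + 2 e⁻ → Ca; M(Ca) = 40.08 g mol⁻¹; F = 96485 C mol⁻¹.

n(Ca) = 320 / 40.08 = 7.984 mol.
n(e⁻) = 2 × 7.984 = 15.97 mol.
Q = n(e⁻)·F = 15.97 × 96485 = 1541000 C.
I = Q/t = 1541000 / 4340.0 s = 355 A.

355 A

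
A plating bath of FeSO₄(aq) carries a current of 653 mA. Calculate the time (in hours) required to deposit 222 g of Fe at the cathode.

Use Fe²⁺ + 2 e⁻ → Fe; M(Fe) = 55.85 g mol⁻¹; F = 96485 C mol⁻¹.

n(Fe) = m/M = 222 / 55.85 = 3.975 mol.
Each Fe atom requires 2 electrons, so n(e⁻) = 2 × 3.975 = 7.950 mol.
Q = n(e⁻)·F = 7.950 × 96485 = 767000 C.
t = Q/I = 767000 / 0.6530 A = 1175000 s = 326 h.

326 h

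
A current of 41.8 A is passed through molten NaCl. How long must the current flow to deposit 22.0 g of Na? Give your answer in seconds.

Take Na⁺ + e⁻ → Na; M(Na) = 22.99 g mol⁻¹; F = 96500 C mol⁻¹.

2210 s

n(Na) = m/M = 22.0 / 22.99 = 0.9569 mol.
Each Na atom requires 1 electron, so n(e⁻) = 1 × 0.9569 = 0.9569 mol.
Q = n(e⁻)·F = 0.9569 × 96500 = 92340 C.
t = Q/I = 92340 / 41.80 A = 2209 s.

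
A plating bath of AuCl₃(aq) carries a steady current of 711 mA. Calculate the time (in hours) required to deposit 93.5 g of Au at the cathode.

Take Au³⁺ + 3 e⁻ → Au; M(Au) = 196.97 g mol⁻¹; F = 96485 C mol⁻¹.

n(Au) = m/M = 93.5 / 196.97 = 0.4747 mol.
Each Au atom requires 3 electrons, so n(e⁻) = 3 × 0.4747 = 1.424 mol.
Q = n(e⁻)·F = 1.424 × 96485 = 137400 C.
t = Q/I = 137400 / 0.7110 A = 193300 s = 53.7 h.

53.7 h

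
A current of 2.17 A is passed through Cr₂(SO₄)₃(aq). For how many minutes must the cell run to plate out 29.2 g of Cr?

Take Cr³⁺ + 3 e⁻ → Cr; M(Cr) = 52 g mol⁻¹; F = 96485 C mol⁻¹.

1250 min

n(Cr) = m/M = 29.2 / 52 = 0.5615 mol.
Each Cr atom requires 3 electrons, so n(e⁻) = 3 × 0.5615 = 1.685 mol.
Q = n(e⁻)·F = 1.685 × 96485 = 162500 C.
t = Q/I = 162500 / 2.170 A = 74900 s = 1250 min.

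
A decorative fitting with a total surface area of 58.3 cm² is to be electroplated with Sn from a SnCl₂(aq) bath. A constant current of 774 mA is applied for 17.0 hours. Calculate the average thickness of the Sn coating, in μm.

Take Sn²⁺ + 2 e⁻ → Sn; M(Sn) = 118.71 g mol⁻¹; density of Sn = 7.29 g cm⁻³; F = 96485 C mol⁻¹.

Q = I·t = 0.7740 × 61200 = 47370 C; n(e⁻) = 0.4909 mol.
n(Sn) = n(e⁻)/2 = 0.2455 mol, so m = 0.2455 × 118.71 = 29.14 g.
Volume = m/ρ = 29.14 / 7.29 = 3.997 cm³.
Thickness = V/A = 3.997 / 58.3 = 0.0686 cm = 686 μm.

686 μm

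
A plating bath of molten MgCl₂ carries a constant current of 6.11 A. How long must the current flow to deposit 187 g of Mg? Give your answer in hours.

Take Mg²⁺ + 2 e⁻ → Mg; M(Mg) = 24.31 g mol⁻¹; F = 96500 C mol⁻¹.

n(Mg) = m/M = 187 / 24.31 = 7.692 mol.
Each Mg atom requires 2 electrons, so n(e⁻) = 2 × 7.692 = 15.38 mol.
Q = n(e⁻)·F = 15.38 × 96500 = 1485000 C.
t = Q/I = 1485000 / 6.110 A = 243000 s = 67.5 h.

67.5 h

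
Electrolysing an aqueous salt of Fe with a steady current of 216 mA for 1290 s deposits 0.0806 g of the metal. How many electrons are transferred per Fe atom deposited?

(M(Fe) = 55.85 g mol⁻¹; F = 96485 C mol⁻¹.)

2

Q = I·t = 0.2160 A × 1290.0 s = 278.6 C, so n(e⁻) = 278.6/96485 = 0.002888 mol.
n(Fe) deposited = 0.0806 / 55.85 = 0.001443 mol.
Electrons per atom = n(e⁻)/n(Fe) = 0.002888 / 0.001443 = 2.00 ≈ 2, so the ion is Fe²⁺.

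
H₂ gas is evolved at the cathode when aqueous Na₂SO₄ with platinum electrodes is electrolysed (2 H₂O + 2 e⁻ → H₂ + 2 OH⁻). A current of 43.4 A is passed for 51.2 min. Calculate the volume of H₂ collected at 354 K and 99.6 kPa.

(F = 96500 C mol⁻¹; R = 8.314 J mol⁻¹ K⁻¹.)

20.4 L

Q = I·t = 43.40 A × 3072.0 s = 133300 C.
n(e⁻) = Q/F = 133300 / 96500 = 1.382 mol.
2 electrons are transferred per H₂ molecule, so n(H₂) = 1.382 / 2 = 0.6908 mol.
V = nRT/P = (0.6908 × 8.314 × 354) / (99.6 × 10³ Pa) = 0.0204 m³ = 20.4 L.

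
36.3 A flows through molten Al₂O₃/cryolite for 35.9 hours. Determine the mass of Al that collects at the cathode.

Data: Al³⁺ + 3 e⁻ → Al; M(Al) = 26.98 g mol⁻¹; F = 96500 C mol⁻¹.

437 g

Q = I·t = 36.30 A × 129240 s = 4691000 C.
n(e⁻) = Q/F = 4691000 / 96500 = 48.62 mol.
Al³⁺ + 3 e⁻ → Al, so n(Al) = n(e⁻)/3 = 16.21 mol.
m = n·M = 16.21 × 26.98 = 437 g.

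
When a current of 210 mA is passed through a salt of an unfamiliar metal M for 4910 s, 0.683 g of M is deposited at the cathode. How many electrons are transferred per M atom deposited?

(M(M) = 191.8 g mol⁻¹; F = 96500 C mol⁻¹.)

Q = I·t = 0.2100 A × 4910.0 s = 1031 C, so n(e⁻) = 1031/96500 = 0.01068 mol.
n(M) deposited = 0.683 / 191.8 = 0.003561 mol.
Electrons per atom = n(e⁻)/n(M) = 0.01068 / 0.003561 = 3.00 ≈ 3, so the ion is M³⁺.

3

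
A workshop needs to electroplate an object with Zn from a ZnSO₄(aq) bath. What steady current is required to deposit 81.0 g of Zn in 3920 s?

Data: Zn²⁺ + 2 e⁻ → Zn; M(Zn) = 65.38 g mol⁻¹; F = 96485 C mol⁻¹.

61.0 A

n(Zn) = 81.0 / 65.38 = 1.239 mol.
n(e⁻) = 2 × 1.239 = 2.478 mol.
Q = n(e⁻)·F = 2.478 × 96485 = 239100 C.
I = Q/t = 239100 / 3920.0 s = 61.0 A.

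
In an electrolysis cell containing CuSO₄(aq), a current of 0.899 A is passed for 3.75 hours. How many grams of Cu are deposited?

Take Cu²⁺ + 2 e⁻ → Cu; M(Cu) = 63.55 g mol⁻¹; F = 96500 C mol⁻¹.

Q = I·t = 0.8990 A × 13500 s = 12140 C.
n(e⁻) = Q/F = 12140 / 96500 = 0.1258 mol.
Cu²⁺ + 2 e⁻ → Cu, so n(Cu) = n(e⁻)/2 = 0.06288 mol.
m = n·M = 0.06288 × 63.55 = 4.00 g.

4.00 g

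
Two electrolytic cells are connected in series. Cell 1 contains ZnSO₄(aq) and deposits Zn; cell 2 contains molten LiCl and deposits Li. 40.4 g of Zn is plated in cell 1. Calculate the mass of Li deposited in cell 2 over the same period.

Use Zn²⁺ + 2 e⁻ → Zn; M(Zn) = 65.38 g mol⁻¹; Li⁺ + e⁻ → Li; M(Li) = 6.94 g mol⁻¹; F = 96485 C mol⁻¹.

8.58 g

n(Zn) = 40.4 / 65.38 = 0.6179 mol.
Since Zn²⁺ + 2 e⁻ → Zn, n(e⁻) passed = 2 × 0.6179 = 1.236 mol.
Cells in series carry the same charge, so the same 1.236 mol of electrons passes through cell 2.
Li⁺ + e⁻ → Li, so n(Li) = 1.236 / 1 = 1.236 mol.
m(Li) = 1.236 × 6.94 = 8.58 g.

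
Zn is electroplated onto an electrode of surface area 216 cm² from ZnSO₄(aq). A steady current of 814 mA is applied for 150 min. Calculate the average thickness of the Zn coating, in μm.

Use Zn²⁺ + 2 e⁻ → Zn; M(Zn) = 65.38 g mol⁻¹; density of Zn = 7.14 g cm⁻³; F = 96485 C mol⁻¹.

Q = I·t = 0.8140 × 9000.0 = 7326 C; n(e⁻) = 0.07593 mol.
n(Zn) = n(e⁻)/2 = 0.03796 mol, so m = 0.03796 × 65.38 = 2.482 g.
Volume = m/ρ = 2.482 / 7.14 = 0.3476 cm³.
Thickness = V/A = 0.3476 / 216 = 0.00161 cm = 16.1 μm.

16.1 μm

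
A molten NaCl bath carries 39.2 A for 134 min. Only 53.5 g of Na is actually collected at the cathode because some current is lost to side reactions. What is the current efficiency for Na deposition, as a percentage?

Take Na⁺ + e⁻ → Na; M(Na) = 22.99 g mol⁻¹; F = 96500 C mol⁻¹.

Q = I·t = 39.20 × 8040.0 = 315200 C; n(e⁻) = 315200/96500 = 3.266 mol.
Theoretical n(Na) = n(e⁻)/1 = 3.266 mol, i.e. m_theo = 3.266 × 22.99 = 75.09 g.
Efficiency = m_actual / m_theo = 53.5 / 75.09 = 71.3 %.

71.3 %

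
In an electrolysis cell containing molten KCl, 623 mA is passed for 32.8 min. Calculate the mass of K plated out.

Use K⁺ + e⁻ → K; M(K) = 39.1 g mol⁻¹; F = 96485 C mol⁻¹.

0.497 g

Q = I·t = 0.6230 A × 1968.0 s = 1226 C.
n(e⁻) = Q/F = 1226 / 96485 = 0.01271 mol.
K⁺ + e⁻ → K, so n(K) = n(e⁻)/1 = 0.01271 mol.
m = n·M = 0.01271 × 39.1 = 0.497 g.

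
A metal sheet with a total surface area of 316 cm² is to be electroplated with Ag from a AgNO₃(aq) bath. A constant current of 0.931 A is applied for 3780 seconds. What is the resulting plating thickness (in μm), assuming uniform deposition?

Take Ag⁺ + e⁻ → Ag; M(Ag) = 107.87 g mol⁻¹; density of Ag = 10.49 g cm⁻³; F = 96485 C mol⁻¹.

11.9 μm

Q = I·t = 0.9310 × 3780.0 = 3519 C; n(e⁻) = 0.03647 mol.
n(Ag) = n(e⁻)/1 = 0.03647 mol, so m = 0.03647 × 107.87 = 3.934 g.
Volume = m/ρ = 3.934 / 10.49 = 0.3751 cm³.
Thickness = V/A = 0.3751 / 316 = 0.00119 cm = 11.9 μm.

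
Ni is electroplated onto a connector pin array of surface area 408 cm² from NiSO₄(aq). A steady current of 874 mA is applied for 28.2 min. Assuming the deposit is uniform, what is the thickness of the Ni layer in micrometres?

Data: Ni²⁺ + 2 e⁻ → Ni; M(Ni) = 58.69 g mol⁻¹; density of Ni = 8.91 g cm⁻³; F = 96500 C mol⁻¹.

Q = I·t = 0.8740 × 1692.0 = 1479 C; n(e⁻) = 0.01532 mol.
n(Ni) = n(e⁻)/2 = 0.007662 mol, so m = 0.007662 × 58.69 = 0.4497 g.
Volume = m/ρ = 0.4497 / 8.91 = 0.05047 cm³.
Thickness = V/A = 0.05047 / 408 = 1.24 × 10⁻⁴ cm = 1.24 μm.

1.24 μm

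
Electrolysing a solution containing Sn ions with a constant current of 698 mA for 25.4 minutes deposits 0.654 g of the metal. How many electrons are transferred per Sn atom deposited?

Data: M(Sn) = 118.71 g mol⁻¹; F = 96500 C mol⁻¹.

2

Q = I·t = 0.6980 A × 1524.0 s = 1064 C, so n(e⁻) = 1064/96500 = 0.01102 mol.
n(Sn) deposited = 0.654 / 118.71 = 0.005509 mol.
Electrons per atom = n(e⁻)/n(Sn) = 0.01102 / 0.005509 = 2.00 ≈ 2, so the ion is Sn²⁺.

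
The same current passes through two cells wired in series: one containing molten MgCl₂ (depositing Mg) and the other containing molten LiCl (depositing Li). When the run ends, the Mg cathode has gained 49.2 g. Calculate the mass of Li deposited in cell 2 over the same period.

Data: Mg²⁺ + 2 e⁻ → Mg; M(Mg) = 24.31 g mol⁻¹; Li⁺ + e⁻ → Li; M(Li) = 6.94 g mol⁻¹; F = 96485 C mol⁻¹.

n(Mg) = 49.2 / 24.31 = 2.024 mol.
Since Mg²⁺ + 2 e⁻ → Mg, n(e⁻) passed = 2 × 2.024 = 4.048 mol.
Cells in series carry the same charge, so the same 4.048 mol of electrons passes through cell 2.
Li⁺ + e⁻ → Li, so n(Li) = 4.048 / 1 = 4.048 mol.
m(Li) = 4.048 × 6.94 = 28.1 g.

28.1 g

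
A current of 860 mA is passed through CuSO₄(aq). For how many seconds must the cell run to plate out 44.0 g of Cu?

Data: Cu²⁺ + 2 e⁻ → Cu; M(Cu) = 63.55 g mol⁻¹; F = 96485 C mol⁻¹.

n(Cu) = m/M = 44.0 / 63.55 = 0.6924 mol.
Each Cu atom requires 2 electrons, so n(e⁻) = 2 × 0.6924 = 1.385 mol.
Q = n(e⁻)·F = 1.385 × 96485 = 133600 C.
t = Q/I = 133600 / 0.8600 A = 155400 s.

1.55 × 10⁵ s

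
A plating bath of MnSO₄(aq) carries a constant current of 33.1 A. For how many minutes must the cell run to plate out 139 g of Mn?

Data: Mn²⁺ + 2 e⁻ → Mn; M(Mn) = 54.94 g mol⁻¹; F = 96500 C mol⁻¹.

n(Mn) = m/M = 139 / 54.94 = 2.530 mol.
Each Mn atom requires 2 electrons, so n(e⁻) = 2 × 2.530 = 5.060 mol.
Q = n(e⁻)·F = 5.060 × 96500 = 488300 C.
t = Q/I = 488300 / 33.10 A = 14750 s = 246 min.

246 min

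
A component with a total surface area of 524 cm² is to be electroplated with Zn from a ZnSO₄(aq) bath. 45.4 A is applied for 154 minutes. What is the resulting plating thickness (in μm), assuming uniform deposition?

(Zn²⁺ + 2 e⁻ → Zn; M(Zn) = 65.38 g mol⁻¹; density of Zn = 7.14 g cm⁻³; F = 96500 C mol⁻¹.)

Q = I·t = 45.40 × 9240.0 = 419500 C; n(e⁻) = 4.347 mol.
n(Zn) = n(e⁻)/2 = 2.174 mol, so m = 2.174 × 65.38 = 142.1 g.
Volume = m/ρ = 142.1 / 7.14 = 19.90 cm³.
Thickness = V/A = 19.90 / 524 = 0.0380 cm = 380 μm.

380 μm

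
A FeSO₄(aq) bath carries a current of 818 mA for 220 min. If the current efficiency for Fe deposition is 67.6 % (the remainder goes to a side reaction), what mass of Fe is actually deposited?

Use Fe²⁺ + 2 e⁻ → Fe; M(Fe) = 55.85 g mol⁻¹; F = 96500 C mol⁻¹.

2.11 g

Q = I·t = 0.8180 × 13200 = 10800 C.
n(e⁻) = 10800/96500 = 0.1119 mol; theoretically n(Fe) = 0.1119/2 = 0.05595 mol, m_theo = 3.125 g.
At 67.6 % efficiency, m_actual = 0.676 × 3.125 = 2.11 g.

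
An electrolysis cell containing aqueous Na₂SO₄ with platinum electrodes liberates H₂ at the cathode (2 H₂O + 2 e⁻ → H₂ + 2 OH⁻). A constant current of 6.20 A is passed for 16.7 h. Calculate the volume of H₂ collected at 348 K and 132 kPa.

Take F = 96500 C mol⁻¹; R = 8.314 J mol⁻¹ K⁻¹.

Q = I·t = 6.200 A × 60120 s = 372700 C.
n(e⁻) = Q/F = 372700 / 96500 = 3.863 mol.
2 electrons are transferred per H₂ molecule, so n(H₂) = 3.863 / 2 = 1.931 mol.
V = nRT/P = (1.931 × 8.314 × 348) / (132 × 10³ Pa) = 0.0423 m³ = 42.3 L.

42.3 L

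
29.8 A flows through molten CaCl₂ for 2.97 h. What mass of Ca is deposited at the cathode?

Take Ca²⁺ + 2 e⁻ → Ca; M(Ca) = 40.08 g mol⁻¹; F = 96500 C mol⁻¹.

Q = I·t = 29.80 A × 10692 s = 318600 C.
n(e⁻) = Q/F = 318600 / 96500 = 3.302 mol.
Ca²⁺ + 2 e⁻ → Ca, so n(Ca) = n(e⁻)/2 = 1.651 mol.
m = n·M = 1.651 × 40.08 = 66.2 g.

66.2 g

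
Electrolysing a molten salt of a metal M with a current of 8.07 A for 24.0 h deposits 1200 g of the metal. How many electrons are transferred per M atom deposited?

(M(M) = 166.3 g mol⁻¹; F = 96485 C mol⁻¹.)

Q = I·t = 8.070 A × 86400 s = 697200 C, so n(e⁻) = 697200/96485 = 7.226 mol.
n(M) deposited = 1200 / 166.3 = 7.216 mol.
Electrons per atom = n(e⁻)/n(M) = 7.226 / 7.216 = 1.00 ≈ 1, so the ion is M⁺.

1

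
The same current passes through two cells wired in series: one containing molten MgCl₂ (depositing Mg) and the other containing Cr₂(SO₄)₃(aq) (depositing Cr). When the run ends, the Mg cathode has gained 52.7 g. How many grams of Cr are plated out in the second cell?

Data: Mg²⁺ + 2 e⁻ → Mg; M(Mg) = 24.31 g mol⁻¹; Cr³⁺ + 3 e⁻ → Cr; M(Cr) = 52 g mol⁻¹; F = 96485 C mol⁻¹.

75.2 g

n(Mg) = 52.7 / 24.31 = 2.168 mol.
Since Mg²⁺ + 2 e⁻ → Mg, n(e⁻) passed = 2 × 2.168 = 4.336 mol.
Cells in series carry the same charge, so the same 4.336 mol of electrons passes through cell 2.
Cr³⁺ + 3 e⁻ → Cr, so n(Cr) = 4.336 / 3 = 1.445 mol.
m(Cr) = 1.445 × 52 = 75.2 g.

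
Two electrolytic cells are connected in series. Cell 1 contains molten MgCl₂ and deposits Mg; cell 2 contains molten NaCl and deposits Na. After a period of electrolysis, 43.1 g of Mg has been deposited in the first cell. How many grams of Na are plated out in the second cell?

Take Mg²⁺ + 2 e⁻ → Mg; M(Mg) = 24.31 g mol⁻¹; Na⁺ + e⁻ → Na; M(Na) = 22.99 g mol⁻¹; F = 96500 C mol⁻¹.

81.5 g

n(Mg) = 43.1 / 24.31 = 1.773 mol.
Since Mg²⁺ + 2 e⁻ → Mg, n(e⁻) passed = 2 × 1.773 = 3.546 mol.
Cells in series carry the same charge, so the same 3.546 mol of electrons passes through cell 2.
Na⁺ + e⁻ → Na, so n(Na) = 3.546 / 1 = 3.546 mol.
m(Na) = 3.546 × 22.99 = 81.5 g.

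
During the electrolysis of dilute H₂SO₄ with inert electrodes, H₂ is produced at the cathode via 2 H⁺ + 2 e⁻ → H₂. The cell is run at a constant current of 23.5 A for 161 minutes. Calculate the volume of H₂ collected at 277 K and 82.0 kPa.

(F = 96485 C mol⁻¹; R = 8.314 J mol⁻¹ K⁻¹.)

Q = I·t = 23.50 A × 9660.0 s = 227000 C.
n(e⁻) = Q/F = 227000 / 96485 = 2.353 mol.
2 electrons are transferred per H₂ molecule, so n(H₂) = 2.353 / 2 = 1.176 mol.
V = nRT/P = (1.176 × 8.314 × 277) / (82.0 × 10³ Pa) = 0.0330 m³ = 33.0 L.

33.0 L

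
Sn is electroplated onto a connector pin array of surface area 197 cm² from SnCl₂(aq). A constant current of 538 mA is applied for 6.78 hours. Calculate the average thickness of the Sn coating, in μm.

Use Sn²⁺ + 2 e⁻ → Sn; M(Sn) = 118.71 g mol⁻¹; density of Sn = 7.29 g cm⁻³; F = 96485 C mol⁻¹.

Q = I·t = 0.5380 × 24408 = 13130 C; n(e⁻) = 0.1361 mol.
n(Sn) = n(e⁻)/2 = 0.06805 mol, so m = 0.06805 × 118.71 = 8.078 g.
Volume = m/ρ = 8.078 / 7.29 = 1.108 cm³.
Thickness = V/A = 1.108 / 197 = 0.00562 cm = 56.2 μm.

56.2 μm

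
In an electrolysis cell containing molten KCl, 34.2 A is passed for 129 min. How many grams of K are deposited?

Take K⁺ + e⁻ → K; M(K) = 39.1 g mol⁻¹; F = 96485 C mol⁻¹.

107 g

Q = I·t = 34.20 A × 7740.0 s = 264700 C.
n(e⁻) = Q/F = 264700 / 96485 = 2.744 mol.
K⁺ + e⁻ → K, so n(K) = n(e⁻)/1 = 2.744 mol.
m = n·M = 2.744 × 39.1 = 107 g.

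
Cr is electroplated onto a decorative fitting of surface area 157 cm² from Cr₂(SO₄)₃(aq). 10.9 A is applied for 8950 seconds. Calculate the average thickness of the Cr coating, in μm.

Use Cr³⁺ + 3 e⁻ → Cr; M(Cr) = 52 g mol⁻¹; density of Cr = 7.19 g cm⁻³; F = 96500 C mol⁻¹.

155 μm

Q = I·t = 10.90 × 8950.0 = 97560 C; n(e⁻) = 1.011 mol.
n(Cr) = n(e⁻)/3 = 0.3370 mol, so m = 0.3370 × 52 = 17.52 g.
Volume = m/ρ = 17.52 / 7.19 = 2.437 cm³.
Thickness = V/A = 2.437 / 157 = 0.0155 cm = 155 μm.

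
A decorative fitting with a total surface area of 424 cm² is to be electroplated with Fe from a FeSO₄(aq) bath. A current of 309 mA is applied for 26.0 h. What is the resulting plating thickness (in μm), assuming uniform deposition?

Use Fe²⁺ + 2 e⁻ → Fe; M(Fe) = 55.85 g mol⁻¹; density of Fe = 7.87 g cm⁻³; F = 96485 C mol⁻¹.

Q = I·t = 0.3090 × 93600 = 28920 C; n(e⁻) = 0.2998 mol.
n(Fe) = n(e⁻)/2 = 0.1499 mol, so m = 0.1499 × 55.85 = 8.371 g.
Volume = m/ρ = 8.371 / 7.87 = 1.064 cm³.
Thickness = V/A = 1.064 / 424 = 0.00251 cm = 25.1 μm.

25.1 μm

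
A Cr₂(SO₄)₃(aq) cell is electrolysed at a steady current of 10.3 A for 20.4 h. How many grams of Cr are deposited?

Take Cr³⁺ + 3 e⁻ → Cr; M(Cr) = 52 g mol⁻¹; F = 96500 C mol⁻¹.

Q = I·t = 10.30 A × 73440 s = 756400 C.
n(e⁻) = Q/F = 756400 / 96500 = 7.839 mol.
Cr³⁺ + 3 e⁻ → Cr, so n(Cr) = n(e⁻)/3 = 2.613 mol.
m = n·M = 2.613 × 52 = 136 g.

136 g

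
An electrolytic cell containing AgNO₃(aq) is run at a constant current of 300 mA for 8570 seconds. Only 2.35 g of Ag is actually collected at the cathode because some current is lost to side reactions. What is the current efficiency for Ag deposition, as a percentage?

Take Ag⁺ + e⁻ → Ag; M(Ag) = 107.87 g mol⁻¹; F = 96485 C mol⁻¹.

Q = I·t = 0.3000 × 8570.0 = 2571 C; n(e⁻) = 2571/96485 = 0.02665 mol.
Theoretical n(Ag) = n(e⁻)/1 = 0.02665 mol, i.e. m_theo = 0.02665 × 107.87 = 2.874 g.
Efficiency = m_actual / m_theo = 2.35 / 2.874 = 81.8 %.

81.8 %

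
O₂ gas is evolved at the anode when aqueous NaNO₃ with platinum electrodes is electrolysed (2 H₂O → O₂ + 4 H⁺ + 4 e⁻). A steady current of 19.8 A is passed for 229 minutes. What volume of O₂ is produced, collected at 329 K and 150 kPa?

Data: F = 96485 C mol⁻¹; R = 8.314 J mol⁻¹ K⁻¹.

Q = I·t = 19.80 A × 13740 s = 272100 C.
n(e⁻) = Q/F = 272100 / 96485 = 2.820 mol.
4 electrons are transferred per O₂ molecule, so n(O₂) = 2.820 / 4 = 0.7049 mol.
V = nRT/P = (0.7049 × 8.314 × 329) / (150 × 10³ Pa) = 0.0129 m³ = 12.9 L.

12.9 L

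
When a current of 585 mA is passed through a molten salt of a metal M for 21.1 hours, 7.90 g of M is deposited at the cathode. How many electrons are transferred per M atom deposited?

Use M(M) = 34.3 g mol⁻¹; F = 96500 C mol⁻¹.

2

Q = I·t = 0.5850 A × 75960 s = 44440 C, so n(e⁻) = 44440/96500 = 0.4605 mol.
n(M) deposited = 7.90 / 34.3 = 0.2303 mol.
Electrons per atom = n(e⁻)/n(M) = 0.4605 / 0.2303 = 2.00 ≈ 2, so the ion is M²⁺.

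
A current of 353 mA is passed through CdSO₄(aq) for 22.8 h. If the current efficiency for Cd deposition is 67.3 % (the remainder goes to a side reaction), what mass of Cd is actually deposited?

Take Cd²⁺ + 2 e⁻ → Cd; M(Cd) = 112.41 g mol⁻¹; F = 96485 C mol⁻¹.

Q = I·t = 0.3530 × 82080 = 28970 C.
n(e⁻) = 28970/96485 = 0.3003 mol; theoretically n(Cd) = 0.3003/2 = 0.1501 mol, m_theo = 16.88 g.
At 67.3 % efficiency, m_actual = 0.673 × 16.88 = 11.4 g.

11.4 g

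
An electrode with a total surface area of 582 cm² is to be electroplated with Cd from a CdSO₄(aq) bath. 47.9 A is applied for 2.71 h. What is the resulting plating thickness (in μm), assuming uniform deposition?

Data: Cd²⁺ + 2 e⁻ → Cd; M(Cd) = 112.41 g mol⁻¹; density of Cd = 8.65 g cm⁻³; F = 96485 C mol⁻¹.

541 μm

Q = I·t = 47.90 × 9756.0 = 467300 C; n(e⁻) = 4.843 mol.
n(Cd) = n(e⁻)/2 = 2.422 mol, so m = 2.422 × 112.41 = 272.2 g.
Volume = m/ρ = 272.2 / 8.65 = 31.47 cm³.
Thickness = V/A = 31.47 / 582 = 0.0541 cm = 541 μm.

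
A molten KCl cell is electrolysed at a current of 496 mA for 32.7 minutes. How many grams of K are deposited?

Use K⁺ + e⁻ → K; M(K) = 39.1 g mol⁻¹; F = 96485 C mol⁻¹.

Q = I·t = 0.4960 A × 1962.0 s = 973.2 C.
n(e⁻) = Q/F = 973.2 / 96485 = 0.01009 mol.
K⁺ + e⁻ → K, so n(K) = n(e⁻)/1 = 0.01009 mol.
m = n·M = 0.01009 × 39.1 = 0.394 g.

0.394 g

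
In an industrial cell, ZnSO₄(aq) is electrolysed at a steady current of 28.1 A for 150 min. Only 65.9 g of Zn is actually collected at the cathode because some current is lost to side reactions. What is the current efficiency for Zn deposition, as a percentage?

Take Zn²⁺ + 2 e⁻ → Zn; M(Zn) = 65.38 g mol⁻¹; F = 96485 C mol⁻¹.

Q = I·t = 28.10 × 9000.0 = 252900 C; n(e⁻) = 252900/96485 = 2.621 mol.
Theoretical n(Zn) = n(e⁻)/2 = 1.311 mol, i.e. m_theo = 1.311 × 65.38 = 85.68 g.
Efficiency = m_actual / m_theo = 65.9 / 85.68 = 76.9 %.

76.9 %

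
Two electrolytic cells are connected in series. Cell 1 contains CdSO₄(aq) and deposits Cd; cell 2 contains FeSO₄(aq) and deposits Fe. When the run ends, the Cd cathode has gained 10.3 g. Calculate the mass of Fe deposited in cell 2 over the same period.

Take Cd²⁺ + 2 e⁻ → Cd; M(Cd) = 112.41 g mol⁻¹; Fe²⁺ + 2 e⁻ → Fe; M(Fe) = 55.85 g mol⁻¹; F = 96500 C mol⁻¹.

5.12 g

n(Cd) = 10.3 / 112.41 = 0.09163 mol.
Since Cd²⁺ + 2 e⁻ → Cd, n(e⁻) passed = 2 × 0.09163 = 0.1833 mol.
Cells in series carry the same charge, so the same 0.1833 mol of electrons passes through cell 2.
Fe²⁺ + 2 e⁻ → Fe, so n(Fe) = 0.1833 / 2 = 0.09163 mol.
m(Fe) = 0.09163 × 55.85 = 5.12 g.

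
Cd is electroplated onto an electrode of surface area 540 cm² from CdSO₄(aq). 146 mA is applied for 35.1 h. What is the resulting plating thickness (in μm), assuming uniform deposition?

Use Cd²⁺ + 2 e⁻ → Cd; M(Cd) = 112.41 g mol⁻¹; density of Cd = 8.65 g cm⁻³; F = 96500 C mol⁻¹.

Q = I·t = 0.1460 × 126360 = 18450 C; n(e⁻) = 0.1912 mol.
n(Cd) = n(e⁻)/2 = 0.09559 mol, so m = 0.09559 × 112.41 = 10.75 g.
Volume = m/ρ = 10.75 / 8.65 = 1.242 cm³.
Thickness = V/A = 1.242 / 540 = 0.00230 cm = 23.0 μm.

23.0 μm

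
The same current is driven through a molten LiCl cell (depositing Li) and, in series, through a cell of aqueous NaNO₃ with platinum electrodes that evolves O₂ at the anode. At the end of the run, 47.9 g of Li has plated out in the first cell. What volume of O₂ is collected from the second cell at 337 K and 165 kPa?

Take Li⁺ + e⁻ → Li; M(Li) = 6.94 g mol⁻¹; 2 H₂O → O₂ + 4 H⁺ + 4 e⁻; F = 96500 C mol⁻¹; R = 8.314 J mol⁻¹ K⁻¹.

29.3 L

n(Li) = 47.9 / 6.94 = 6.902 mol, so n(e⁻) = 1 × 6.902 = 6.902 mol.
The cells are in series, so the same 6.902 mol of electrons passes through the second cell.
2 H₂O → O₂ + 4 H⁺ + 4 e⁻ — 4 mol e⁻ per mol O₂, so n(O₂) = 6.902/4 = 1.726 mol.
V = nRT/P = (1.726 × 8.314 × 337) / (165 × 10³) = 0.0293 m³ = 29.3 L.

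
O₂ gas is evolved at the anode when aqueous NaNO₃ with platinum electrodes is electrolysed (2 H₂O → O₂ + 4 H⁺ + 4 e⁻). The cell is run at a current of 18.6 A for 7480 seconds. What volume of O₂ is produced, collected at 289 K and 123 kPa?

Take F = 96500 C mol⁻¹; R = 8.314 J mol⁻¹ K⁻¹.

Q = I·t = 18.60 A × 7480.0 s = 139100 C.
n(e⁻) = Q/F = 139100 / 96500 = 1.442 mol.
4 electrons are transferred per O₂ molecule, so n(O₂) = 1.442 / 4 = 0.3604 mol.
V = nRT/P = (0.3604 × 8.314 × 289) / (123 × 10³ Pa) = 0.00704 m³ = 7.04 L.

7.04 L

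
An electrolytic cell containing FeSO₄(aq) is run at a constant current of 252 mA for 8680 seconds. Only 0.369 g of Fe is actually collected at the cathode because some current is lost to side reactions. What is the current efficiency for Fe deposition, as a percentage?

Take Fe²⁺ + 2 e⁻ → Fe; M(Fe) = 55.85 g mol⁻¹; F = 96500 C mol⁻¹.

58.3 %

Q = I·t = 0.2520 × 8680.0 = 2187 C; n(e⁻) = 2187/96500 = 0.02267 mol.
Theoretical n(Fe) = n(e⁻)/2 = 0.01133 mol, i.e. m_theo = 0.01133 × 55.85 = 0.6330 g.
Efficiency = m_actual / m_theo = 0.369 / 0.6330 = 58.3 %.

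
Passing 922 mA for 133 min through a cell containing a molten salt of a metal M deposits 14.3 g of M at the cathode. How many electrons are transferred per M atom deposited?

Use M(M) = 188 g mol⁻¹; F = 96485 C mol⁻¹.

Q = I·t = 0.9220 A × 7980.0 s = 7358 C, so n(e⁻) = 7358/96485 = 0.07626 mol.
n(M) deposited = 14.3 / 188 = 0.07606 mol.
Electrons per atom = n(e⁻)/n(M) = 0.07626 / 0.07606 = 1.00 ≈ 1, so the ion is M⁺.

1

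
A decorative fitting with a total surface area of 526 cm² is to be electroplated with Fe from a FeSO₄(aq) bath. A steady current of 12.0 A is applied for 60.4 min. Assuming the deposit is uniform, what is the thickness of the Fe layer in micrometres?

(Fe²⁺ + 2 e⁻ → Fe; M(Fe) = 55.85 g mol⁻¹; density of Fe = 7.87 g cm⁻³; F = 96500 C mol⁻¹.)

Q = I·t = 12.00 × 3624.0 = 43490 C; n(e⁻) = 0.4507 mol.
n(Fe) = n(e⁻)/2 = 0.2253 mol, so m = 0.2253 × 55.85 = 12.58 g.
Volume = m/ρ = 12.58 / 7.87 = 1.599 cm³.
Thickness = V/A = 1.599 / 526 = 0.00304 cm = 30.4 μm.

30.4 μm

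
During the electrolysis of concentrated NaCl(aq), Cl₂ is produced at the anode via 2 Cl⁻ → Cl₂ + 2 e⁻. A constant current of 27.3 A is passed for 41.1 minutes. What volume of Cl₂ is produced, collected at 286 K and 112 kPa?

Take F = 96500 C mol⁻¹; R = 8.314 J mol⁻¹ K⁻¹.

7.41 L

Q = I·t = 27.30 A × 2466.0 s = 67320 C.
n(e⁻) = Q/F = 67320 / 96500 = 0.6976 mol.
2 electrons are transferred per Cl₂ molecule, so n(Cl₂) = 0.6976 / 2 = 0.3488 mol.
V = nRT/P = (0.3488 × 8.314 × 286) / (112 × 10³ Pa) = 0.00741 m³ = 7.41 L.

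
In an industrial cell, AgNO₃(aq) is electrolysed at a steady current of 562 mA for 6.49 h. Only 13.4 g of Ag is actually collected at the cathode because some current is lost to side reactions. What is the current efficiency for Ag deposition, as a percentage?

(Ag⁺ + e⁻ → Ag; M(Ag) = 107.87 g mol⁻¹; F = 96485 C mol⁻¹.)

91.3 %

Q = I·t = 0.5620 × 23364 = 13130 C; n(e⁻) = 13130/96485 = 0.1361 mol.
Theoretical n(Ag) = n(e⁻)/1 = 0.1361 mol, i.e. m_theo = 0.1361 × 107.87 = 14.68 g.
Efficiency = m_actual / m_theo = 13.4 / 14.68 = 91.3 %.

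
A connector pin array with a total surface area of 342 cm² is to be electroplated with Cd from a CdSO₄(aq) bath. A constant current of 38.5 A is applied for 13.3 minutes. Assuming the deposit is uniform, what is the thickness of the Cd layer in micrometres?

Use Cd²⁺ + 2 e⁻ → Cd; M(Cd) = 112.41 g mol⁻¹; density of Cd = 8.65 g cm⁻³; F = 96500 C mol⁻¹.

Q = I·t = 38.50 × 798.00 = 30720 C; n(e⁻) = 0.3184 mol.
n(Cd) = n(e⁻)/2 = 0.1592 mol, so m = 0.1592 × 112.41 = 17.89 g.
Volume = m/ρ = 17.89 / 8.65 = 2.069 cm³.
Thickness = V/A = 2.069 / 342 = 0.00605 cm = 60.5 μm.

60.5 μm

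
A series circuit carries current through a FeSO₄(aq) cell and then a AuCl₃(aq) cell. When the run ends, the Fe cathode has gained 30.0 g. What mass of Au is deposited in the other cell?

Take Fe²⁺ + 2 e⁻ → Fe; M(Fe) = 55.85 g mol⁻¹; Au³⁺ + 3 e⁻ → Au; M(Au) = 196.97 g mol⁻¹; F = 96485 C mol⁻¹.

70.5 g

n(Fe) = 30.0 / 55.85 = 0.5372 mol.
Since Fe²⁺ + 2 e⁻ → Fe, n(e⁻) passed = 2 × 0.5372 = 1.074 mol.
Cells in series carry the same charge, so the same 1.074 mol of electrons passes through cell 2.
Au³⁺ + 3 e⁻ → Au, so n(Au) = 1.074 / 3 = 0.3581 mol.
m(Au) = 0.3581 × 196.97 = 70.5 g.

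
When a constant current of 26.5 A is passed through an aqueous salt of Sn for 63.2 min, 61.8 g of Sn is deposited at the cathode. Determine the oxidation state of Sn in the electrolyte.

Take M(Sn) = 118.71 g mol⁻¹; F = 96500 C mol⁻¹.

+2

Q = I·t = 26.50 A × 3792.0 s = 100500 C, so n(e⁻) = 100500/96500 = 1.041 mol.
n(Sn) deposited = 61.8 / 118.71 = 0.5206 mol.
Electrons per atom = n(e⁻)/n(Sn) = 1.041 / 0.5206 = 2.00 ≈ 2, so the ion is Sn²⁺.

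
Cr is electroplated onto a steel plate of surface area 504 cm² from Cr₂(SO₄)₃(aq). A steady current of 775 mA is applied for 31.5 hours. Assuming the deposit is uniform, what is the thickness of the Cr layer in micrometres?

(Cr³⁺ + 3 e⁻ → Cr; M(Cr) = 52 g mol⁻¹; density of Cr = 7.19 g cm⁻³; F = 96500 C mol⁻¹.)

43.6 μm

Q = I·t = 0.7750 × 113400 = 87880 C; n(e⁻) = 0.9107 mol.
n(Cr) = n(e⁻)/3 = 0.3036 mol, so m = 0.3036 × 52 = 15.79 g.
Volume = m/ρ = 15.79 / 7.19 = 2.196 cm³.
Thickness = V/A = 2.196 / 504 = 0.00436 cm = 43.6 μm.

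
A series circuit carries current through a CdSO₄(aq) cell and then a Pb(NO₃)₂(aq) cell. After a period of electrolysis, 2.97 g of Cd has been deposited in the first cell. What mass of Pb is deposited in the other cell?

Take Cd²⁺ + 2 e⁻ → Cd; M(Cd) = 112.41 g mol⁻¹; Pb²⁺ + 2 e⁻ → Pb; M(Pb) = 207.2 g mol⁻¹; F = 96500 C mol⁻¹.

n(Cd) = 2.97 / 112.41 = 0.02642 mol.
Since Cd²⁺ + 2 e⁻ → Cd, n(e⁻) passed = 2 × 0.02642 = 0.05284 mol.
Cells in series carry the same charge, so the same 0.05284 mol of electrons passes through cell 2.
Pb²⁺ + 2 e⁻ → Pb, so n(Pb) = 0.05284 / 2 = 0.02642 mol.
m(Pb) = 0.02642 × 207.2 = 5.47 g.

5.47 g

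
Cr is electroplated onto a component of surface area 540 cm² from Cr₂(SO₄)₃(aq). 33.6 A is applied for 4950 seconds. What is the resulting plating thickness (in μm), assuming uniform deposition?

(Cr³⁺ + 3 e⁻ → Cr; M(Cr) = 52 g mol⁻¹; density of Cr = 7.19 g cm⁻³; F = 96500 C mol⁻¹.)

Q = I·t = 33.60 × 4950.0 = 166300 C; n(e⁻) = 1.724 mol.
n(Cr) = n(e⁻)/3 = 0.5745 mol, so m = 0.5745 × 52 = 29.87 g.
Volume = m/ρ = 29.87 / 7.19 = 4.155 cm³.
Thickness = V/A = 4.155 / 540 = 0.00769 cm = 76.9 μm.

76.9 μm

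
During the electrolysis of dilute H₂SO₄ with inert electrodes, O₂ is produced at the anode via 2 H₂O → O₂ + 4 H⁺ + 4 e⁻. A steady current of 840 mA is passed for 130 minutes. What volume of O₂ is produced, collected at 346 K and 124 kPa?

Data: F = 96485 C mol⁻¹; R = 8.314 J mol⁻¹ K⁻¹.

Q = I·t = 0.8400 A × 7800.0 s = 6552 C.
n(e⁻) = Q/F = 6552 / 96485 = 0.06791 mol.
4 electrons are transferred per O₂ molecule, so n(O₂) = 0.06791 / 4 = 0.01698 mol.
V = nRT/P = (0.01698 × 8.314 × 346) / (124 × 10³ Pa) = 3.94 × 10⁻⁴ m³ = 0.394 L.

0.394 L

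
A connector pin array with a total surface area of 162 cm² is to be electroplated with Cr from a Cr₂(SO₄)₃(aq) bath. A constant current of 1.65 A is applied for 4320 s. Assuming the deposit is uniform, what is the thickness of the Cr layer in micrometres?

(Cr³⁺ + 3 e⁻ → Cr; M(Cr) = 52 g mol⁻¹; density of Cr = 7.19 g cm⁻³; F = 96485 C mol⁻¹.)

Q = I·t = 1.650 × 4320.0 = 7128 C; n(e⁻) = 0.07388 mol.
n(Cr) = n(e⁻)/3 = 0.02463 mol, so m = 0.02463 × 52 = 1.281 g.
Volume = m/ρ = 1.281 / 7.19 = 0.1781 cm³.
Thickness = V/A = 0.1781 / 162 = 0.00110 cm = 11.0 μm.

11.0 μm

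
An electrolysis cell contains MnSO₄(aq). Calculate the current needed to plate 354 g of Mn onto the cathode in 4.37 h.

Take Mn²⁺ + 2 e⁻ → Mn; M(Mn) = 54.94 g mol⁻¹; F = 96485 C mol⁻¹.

79.0 A

n(Mn) = 354 / 54.94 = 6.443 mol.
n(e⁻) = 2 × 6.443 = 12.89 mol.
Q = n(e⁻)·F = 12.89 × 96485 = 1243000 C.
I = Q/t = 1243000 / 15732 s = 79.0 A.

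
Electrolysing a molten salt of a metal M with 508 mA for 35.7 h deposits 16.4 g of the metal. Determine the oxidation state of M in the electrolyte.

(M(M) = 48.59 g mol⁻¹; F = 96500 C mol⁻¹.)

Q = I·t = 0.5080 A × 128520 s = 65290 C, so n(e⁻) = 65290/96500 = 0.6766 mol.
n(M) deposited = 16.4 / 48.59 = 0.3375 mol.
Electrons per atom = n(e⁻)/n(M) = 0.6766 / 0.3375 = 2.00 ≈ 2, so the ion is M²⁺.

+2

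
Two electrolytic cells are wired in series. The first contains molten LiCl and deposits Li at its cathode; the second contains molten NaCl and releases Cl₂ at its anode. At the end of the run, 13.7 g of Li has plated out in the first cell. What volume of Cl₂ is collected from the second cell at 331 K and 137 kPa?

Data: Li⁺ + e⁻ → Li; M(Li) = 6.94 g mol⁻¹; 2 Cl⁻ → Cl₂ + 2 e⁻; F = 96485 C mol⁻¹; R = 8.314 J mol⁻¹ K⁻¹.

n(Li) = 13.7 / 6.94 = 1.974 mol, so n(e⁻) = 1 × 1.974 = 1.974 mol.
The cells are in series, so the same 1.974 mol of electrons passes through the second cell.
2 Cl⁻ → Cl₂ + 2 e⁻ — 2 mol e⁻ per mol Cl₂, so n(Cl₂) = 1.974/2 = 0.9870 mol.
V = nRT/P = (0.9870 × 8.314 × 331) / (137 × 10³) = 0.0198 m³ = 19.8 L.

19.8 L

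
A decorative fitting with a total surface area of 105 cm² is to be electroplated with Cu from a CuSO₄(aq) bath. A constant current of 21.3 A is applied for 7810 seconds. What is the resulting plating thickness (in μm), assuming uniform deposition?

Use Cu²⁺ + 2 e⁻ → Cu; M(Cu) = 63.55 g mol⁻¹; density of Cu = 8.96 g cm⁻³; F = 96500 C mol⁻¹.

582 μm

Q = I·t = 21.30 × 7810.0 = 166400 C; n(e⁻) = 1.724 mol.
n(Cu) = n(e⁻)/2 = 0.8619 mol, so m = 0.8619 × 63.55 = 54.78 g.
Volume = m/ρ = 54.78 / 8.96 = 6.113 cm³.
Thickness = V/A = 6.113 / 105 = 0.0582 cm = 582 μm.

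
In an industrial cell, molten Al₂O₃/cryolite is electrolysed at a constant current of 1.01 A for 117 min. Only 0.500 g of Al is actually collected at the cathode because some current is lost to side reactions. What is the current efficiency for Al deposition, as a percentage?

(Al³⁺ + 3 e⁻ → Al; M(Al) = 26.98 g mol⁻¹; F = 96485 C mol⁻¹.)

75.7 %

Q = I·t = 1.010 × 7020.0 = 7090 C; n(e⁻) = 7090/96485 = 0.07348 mol.
Theoretical n(Al) = n(e⁻)/3 = 0.02449 mol, i.e. m_theo = 0.02449 × 26.98 = 0.6609 g.
Efficiency = m_actual / m_theo = 0.500 / 0.6609 = 75.7 %.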